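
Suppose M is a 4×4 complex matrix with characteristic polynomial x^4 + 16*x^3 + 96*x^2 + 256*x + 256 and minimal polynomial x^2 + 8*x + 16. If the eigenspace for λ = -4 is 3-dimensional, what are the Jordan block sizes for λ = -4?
Block sizes for λ = -4: [2, 1, 1]

Step 1 — from the characteristic polynomial, algebraic multiplicity of λ = -4 is 4. From dim ker(M − (-4)·I) = 3, there are exactly 3 Jordan blocks for λ = -4.
Step 2 — from the minimal polynomial, the factor (x + 4)^2 tells us the largest block for λ = -4 has size 2.
Step 3 — with total size 4, 3 blocks, and largest block 2, the block sizes (in nonincreasing order) are [2, 1, 1].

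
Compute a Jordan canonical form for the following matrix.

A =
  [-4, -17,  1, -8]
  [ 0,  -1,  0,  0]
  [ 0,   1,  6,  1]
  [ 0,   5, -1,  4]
J_1(-4) ⊕ J_1(-1) ⊕ J_2(5)

The characteristic polynomial is
  det(x·I − A) = x^4 - 5*x^3 - 21*x^2 + 85*x + 100 = (x - 5)^2*(x + 1)*(x + 4)

Eigenvalues and multiplicities (the geometric multiplicity of λ is n − rank(A − λI), which equals the number of Jordan blocks for λ):
  λ = -4: algebraic multiplicity = 1, geometric multiplicity = 1
  λ = -1: algebraic multiplicity = 1, geometric multiplicity = 1
  λ = 5: algebraic multiplicity = 2, geometric multiplicity = 1

Determining the block sizes for each eigenvalue:
  λ = -4: one block (gm = 1), so the single block has size am = 1 → block sizes [1]
  λ = -1: one block (gm = 1), so the single block has size am = 1 → block sizes [1]
  λ = 5: one block (gm = 1), so the single block has size am = 2 → block sizes [2]

Assembling the blocks gives a Jordan form
J =
  [-4,  0, 0, 0]
  [ 0, -1, 0, 0]
  [ 0,  0, 5, 1]
  [ 0,  0, 0, 5]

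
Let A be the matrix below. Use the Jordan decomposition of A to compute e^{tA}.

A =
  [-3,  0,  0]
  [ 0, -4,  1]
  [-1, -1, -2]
e^{tA} =
  [exp(-3*t), 0, 0]
  [-t^2*exp(-3*t)/2, -t*exp(-3*t) + exp(-3*t), t*exp(-3*t)]
  [-t^2*exp(-3*t)/2 - t*exp(-3*t), -t*exp(-3*t), t*exp(-3*t) + exp(-3*t)]

Strategy: write A = P · J · P⁻¹ where J is a Jordan canonical form, so e^{tA} = P · e^{tJ} · P⁻¹, and e^{tJ} can be computed block-by-block.

A has Jordan form
J =
  [-3,  1,  0]
  [ 0, -3,  1]
  [ 0,  0, -3]
(up to reordering of blocks).

Per-block formulas:
  For a 3×3 Jordan block J_3(-3): exp(t · J_3(-3)) = e^(-3t)·(I + t·N + (t^2/2)·N^2), where N is the 3×3 nilpotent shift.

After assembling e^{tJ} and conjugating by P, we get:

e^{tA} =
  [exp(-3*t), 0, 0]
  [-t^2*exp(-3*t)/2, -t*exp(-3*t) + exp(-3*t), t*exp(-3*t)]
  [-t^2*exp(-3*t)/2 - t*exp(-3*t), -t*exp(-3*t), t*exp(-3*t) + exp(-3*t)]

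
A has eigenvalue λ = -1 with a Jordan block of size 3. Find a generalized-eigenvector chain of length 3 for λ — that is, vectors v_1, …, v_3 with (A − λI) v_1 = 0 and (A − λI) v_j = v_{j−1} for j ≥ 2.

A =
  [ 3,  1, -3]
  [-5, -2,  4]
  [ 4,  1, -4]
A Jordan chain for λ = -1 of length 3:
v_1 = (-1, 1, -1)ᵀ
v_2 = (4, -5, 4)ᵀ
v_3 = (1, 0, 0)ᵀ

Let N = A − (-1)·I. We want v_3 with N^3 v_3 = 0 but N^2 v_3 ≠ 0; then v_{j-1} := N · v_j for j = 3, …, 2.

Pick v_3 = (1, 0, 0)ᵀ.
Then v_2 = N · v_3 = (4, -5, 4)ᵀ.
Then v_1 = N · v_2 = (-1, 1, -1)ᵀ.

Sanity check: (A − (-1)·I) v_1 = (0, 0, 0)ᵀ = 0. ✓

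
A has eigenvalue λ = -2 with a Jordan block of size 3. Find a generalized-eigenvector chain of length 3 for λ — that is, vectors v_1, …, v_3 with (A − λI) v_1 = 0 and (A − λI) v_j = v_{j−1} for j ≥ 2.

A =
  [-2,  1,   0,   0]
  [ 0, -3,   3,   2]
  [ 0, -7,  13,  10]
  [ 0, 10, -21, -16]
A Jordan chain for λ = -2 of length 3:
v_1 = (-1, 0, 2, -3)ᵀ
v_2 = (1, -1, -7, 10)ᵀ
v_3 = (0, 1, 0, 0)ᵀ

Let N = A − (-2)·I. We want v_3 with N^3 v_3 = 0 but N^2 v_3 ≠ 0; then v_{j-1} := N · v_j for j = 3, …, 2.

Pick v_3 = (0, 1, 0, 0)ᵀ.
Then v_2 = N · v_3 = (1, -1, -7, 10)ᵀ.
Then v_1 = N · v_2 = (-1, 0, 2, -3)ᵀ.

Sanity check: (A − (-2)·I) v_1 = (0, 0, 0, 0)ᵀ = 0. ✓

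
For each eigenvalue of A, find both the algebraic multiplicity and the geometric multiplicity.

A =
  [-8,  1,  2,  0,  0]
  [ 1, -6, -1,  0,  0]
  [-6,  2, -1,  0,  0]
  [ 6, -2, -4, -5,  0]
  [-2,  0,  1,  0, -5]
λ = -5: alg = 5, geom = 3

Step 1 — factor the characteristic polynomial to read off the algebraic multiplicities:
  χ_A(x) = (x + 5)^5

Step 2 — compute geometric multiplicities via the rank-nullity identity g(λ) = n − rank(A − λI):
  rank(A − (-5)·I) = 2, so dim ker(A − (-5)·I) = n − 2 = 3

Summary:
  λ = -5: algebraic multiplicity = 5, geometric multiplicity = 3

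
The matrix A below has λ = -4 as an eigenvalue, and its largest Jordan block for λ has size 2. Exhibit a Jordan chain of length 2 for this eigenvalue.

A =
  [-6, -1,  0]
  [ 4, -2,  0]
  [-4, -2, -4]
A Jordan chain for λ = -4 of length 2:
v_1 = (-2, 4, -4)ᵀ
v_2 = (1, 0, 0)ᵀ

Let N = A − (-4)·I. We want v_2 with N^2 v_2 = 0 but N^1 v_2 ≠ 0; then v_{j-1} := N · v_j for j = 2, …, 2.

Pick v_2 = (1, 0, 0)ᵀ.
Then v_1 = N · v_2 = (-2, 4, -4)ᵀ.

Sanity check: (A − (-4)·I) v_1 = (0, 0, 0)ᵀ = 0. ✓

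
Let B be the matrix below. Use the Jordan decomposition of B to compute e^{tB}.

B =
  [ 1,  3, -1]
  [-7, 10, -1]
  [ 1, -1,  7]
e^{tB} =
  [3*t^2*exp(6*t)/2 - 5*t*exp(6*t) + exp(6*t), -t^2*exp(6*t) + 3*t*exp(6*t), t^2*exp(6*t)/2 - t*exp(6*t)]
  [3*t^2*exp(6*t) - 7*t*exp(6*t), -2*t^2*exp(6*t) + 4*t*exp(6*t) + exp(6*t), t^2*exp(6*t) - t*exp(6*t)]
  [3*t^2*exp(6*t)/2 + t*exp(6*t), -t^2*exp(6*t) - t*exp(6*t), t^2*exp(6*t)/2 + t*exp(6*t) + exp(6*t)]

Strategy: write B = P · J · P⁻¹ where J is a Jordan canonical form, so e^{tB} = P · e^{tJ} · P⁻¹, and e^{tJ} can be computed block-by-block.

B has Jordan form
J =
  [6, 1, 0]
  [0, 6, 1]
  [0, 0, 6]
(up to reordering of blocks).

Per-block formulas:
  For a 3×3 Jordan block J_3(6): exp(t · J_3(6)) = e^(6t)·(I + t·N + (t^2/2)·N^2), where N is the 3×3 nilpotent shift.

After assembling e^{tJ} and conjugating by P, we get:

e^{tB} =
  [3*t^2*exp(6*t)/2 - 5*t*exp(6*t) + exp(6*t), -t^2*exp(6*t) + 3*t*exp(6*t), t^2*exp(6*t)/2 - t*exp(6*t)]
  [3*t^2*exp(6*t) - 7*t*exp(6*t), -2*t^2*exp(6*t) + 4*t*exp(6*t) + exp(6*t), t^2*exp(6*t) - t*exp(6*t)]
  [3*t^2*exp(6*t)/2 + t*exp(6*t), -t^2*exp(6*t) - t*exp(6*t), t^2*exp(6*t)/2 + t*exp(6*t) + exp(6*t)]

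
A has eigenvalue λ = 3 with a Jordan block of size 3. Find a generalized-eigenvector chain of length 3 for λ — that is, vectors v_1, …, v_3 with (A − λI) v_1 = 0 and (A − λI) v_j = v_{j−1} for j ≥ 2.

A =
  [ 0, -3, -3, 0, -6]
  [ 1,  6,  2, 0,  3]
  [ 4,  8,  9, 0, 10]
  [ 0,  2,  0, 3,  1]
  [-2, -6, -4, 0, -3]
A Jordan chain for λ = 3 of length 3:
v_1 = (6, 2, 0, 0, -4)ᵀ
v_2 = (-3, 1, 4, 0, -2)ᵀ
v_3 = (1, 0, 0, 0, 0)ᵀ

Let N = A − (3)·I. We want v_3 with N^3 v_3 = 0 but N^2 v_3 ≠ 0; then v_{j-1} := N · v_j for j = 3, …, 2.

Pick v_3 = (1, 0, 0, 0, 0)ᵀ.
Then v_2 = N · v_3 = (-3, 1, 4, 0, -2)ᵀ.
Then v_1 = N · v_2 = (6, 2, 0, 0, -4)ᵀ.

Sanity check: (A − (3)·I) v_1 = (0, 0, 0, 0, 0)ᵀ = 0. ✓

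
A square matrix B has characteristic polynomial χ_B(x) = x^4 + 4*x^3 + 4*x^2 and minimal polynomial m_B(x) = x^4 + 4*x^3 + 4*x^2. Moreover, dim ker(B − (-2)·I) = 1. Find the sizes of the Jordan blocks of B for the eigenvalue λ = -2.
Block sizes for λ = -2: [2]

Step 1 — from the characteristic polynomial, algebraic multiplicity of λ = -2 is 2. From dim ker(B − (-2)·I) = 1, there are exactly 1 Jordan blocks for λ = -2.
Step 2 — from the minimal polynomial, the factor (x + 2)^2 tells us the largest block for λ = -2 has size 2.
Step 3 — with total size 2, 1 blocks, and largest block 2, the block sizes (in nonincreasing order) are [2].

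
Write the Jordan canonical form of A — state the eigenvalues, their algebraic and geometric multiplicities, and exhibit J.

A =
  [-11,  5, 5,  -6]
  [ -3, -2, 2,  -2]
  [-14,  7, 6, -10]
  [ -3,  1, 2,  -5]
J_3(-3) ⊕ J_1(-3)

The characteristic polynomial is
  det(x·I − A) = x^4 + 12*x^3 + 54*x^2 + 108*x + 81 = (x + 3)^4

Eigenvalues and multiplicities (the geometric multiplicity of λ is n − rank(A − λI), which equals the number of Jordan blocks for λ):
  λ = -3: algebraic multiplicity = 4, geometric multiplicity = 2

Determining the block sizes for each eigenvalue:
  λ = -3: with am = 4 and gm = 2, the partition is not yet determined (e.g. several partitions of 4 into 2 parts exist). Let N = A − (-3)·I. Computing rank(N^1) = 2, rank(N^2) = 1, rank(N^3) = 0; the number of blocks of size ≥ j is rank(N^{j−1}) − rank(N^j), giving [2, 1, 1]. So we have 1 block(s) of size 3, 1 block(s) of size 1 → block sizes [3, 1]

Assembling the blocks gives a Jordan form
J =
  [-3,  1,  0,  0]
  [ 0, -3,  1,  0]
  [ 0,  0, -3,  0]
  [ 0,  0,  0, -3]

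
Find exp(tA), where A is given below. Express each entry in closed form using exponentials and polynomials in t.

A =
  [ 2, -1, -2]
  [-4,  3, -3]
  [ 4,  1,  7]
e^{tA} =
  [-2*t*exp(4*t) + exp(4*t), t^2*exp(4*t)/2 - t*exp(4*t), t^2*exp(4*t)/2 - 2*t*exp(4*t)]
  [-4*t*exp(4*t), t^2*exp(4*t) - t*exp(4*t) + exp(4*t), t^2*exp(4*t) - 3*t*exp(4*t)]
  [4*t*exp(4*t), -t^2*exp(4*t) + t*exp(4*t), -t^2*exp(4*t) + 3*t*exp(4*t) + exp(4*t)]

Strategy: write A = P · J · P⁻¹ where J is a Jordan canonical form, so e^{tA} = P · e^{tJ} · P⁻¹, and e^{tJ} can be computed block-by-block.

A has Jordan form
J =
  [4, 1, 0]
  [0, 4, 1]
  [0, 0, 4]
(up to reordering of blocks).

Per-block formulas:
  For a 3×3 Jordan block J_3(4): exp(t · J_3(4)) = e^(4t)·(I + t·N + (t^2/2)·N^2), where N is the 3×3 nilpotent shift.

After assembling e^{tJ} and conjugating by P, we get:

e^{tA} =
  [-2*t*exp(4*t) + exp(4*t), t^2*exp(4*t)/2 - t*exp(4*t), t^2*exp(4*t)/2 - 2*t*exp(4*t)]
  [-4*t*exp(4*t), t^2*exp(4*t) - t*exp(4*t) + exp(4*t), t^2*exp(4*t) - 3*t*exp(4*t)]
  [4*t*exp(4*t), -t^2*exp(4*t) + t*exp(4*t), -t^2*exp(4*t) + 3*t*exp(4*t) + exp(4*t)]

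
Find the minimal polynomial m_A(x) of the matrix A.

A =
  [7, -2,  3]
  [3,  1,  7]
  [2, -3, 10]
x^3 - 18*x^2 + 108*x - 216

The characteristic polynomial is χ_A(x) = (x - 6)^3, so the eigenvalues are known. The minimal polynomial is
  m_A(x) = Π_λ (x − λ)^{k_λ}
where k_λ is the size of the *largest* Jordan block for λ (equivalently, the smallest k with (A − λI)^k v = 0 for every generalised eigenvector v of λ).

  λ = 6: largest Jordan block has size 3, contributing (x − 6)^3

So m_A(x) = (x - 6)^3 = x^3 - 18*x^2 + 108*x - 216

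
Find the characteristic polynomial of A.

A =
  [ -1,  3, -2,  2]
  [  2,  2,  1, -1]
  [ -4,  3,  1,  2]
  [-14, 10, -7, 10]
x^4 - 12*x^3 + 54*x^2 - 108*x + 81

Expanding det(x·I − A) (e.g. by cofactor expansion or by noting that A is similar to its Jordan form J, which has the same characteristic polynomial as A) gives
  χ_A(x) = x^4 - 12*x^3 + 54*x^2 - 108*x + 81
which factors as (x - 3)^4. The eigenvalues (with algebraic multiplicities) are λ = 3 with multiplicity 4.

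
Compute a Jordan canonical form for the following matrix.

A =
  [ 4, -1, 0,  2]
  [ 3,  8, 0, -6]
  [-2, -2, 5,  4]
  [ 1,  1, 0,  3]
J_2(5) ⊕ J_1(5) ⊕ J_1(5)

The characteristic polynomial is
  det(x·I − A) = x^4 - 20*x^3 + 150*x^2 - 500*x + 625 = (x - 5)^4

Eigenvalues and multiplicities (the geometric multiplicity of λ is n − rank(A − λI), which equals the number of Jordan blocks for λ):
  λ = 5: algebraic multiplicity = 4, geometric multiplicity = 3

Determining the block sizes for each eigenvalue:
  λ = 5: 3 blocks summing to 4 forces exactly one block of size 2 and the rest size 1 → block sizes [2, 1, 1]

Assembling the blocks gives a Jordan form
J =
  [5, 1, 0, 0]
  [0, 5, 0, 0]
  [0, 0, 5, 0]
  [0, 0, 0, 5]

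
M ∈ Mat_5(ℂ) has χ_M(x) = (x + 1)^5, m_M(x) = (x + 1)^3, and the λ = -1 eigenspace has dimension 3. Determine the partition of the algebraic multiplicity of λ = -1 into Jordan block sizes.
Block sizes for λ = -1: [3, 1, 1]

Step 1 — from the characteristic polynomial, algebraic multiplicity of λ = -1 is 5. From dim ker(M − (-1)·I) = 3, there are exactly 3 Jordan blocks for λ = -1.
Step 2 — from the minimal polynomial, the factor (x + 1)^3 tells us the largest block for λ = -1 has size 3.
Step 3 — with total size 5, 3 blocks, and largest block 3, the block sizes (in nonincreasing order) are [3, 1, 1].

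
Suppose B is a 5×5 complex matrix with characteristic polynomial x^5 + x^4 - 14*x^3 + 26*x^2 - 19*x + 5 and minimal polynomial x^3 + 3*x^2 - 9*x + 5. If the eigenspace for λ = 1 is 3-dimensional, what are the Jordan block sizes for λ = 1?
Block sizes for λ = 1: [2, 1, 1]

Step 1 — from the characteristic polynomial, algebraic multiplicity of λ = 1 is 4. From dim ker(B − (1)·I) = 3, there are exactly 3 Jordan blocks for λ = 1.
Step 2 — from the minimal polynomial, the factor (x − 1)^2 tells us the largest block for λ = 1 has size 2.
Step 3 — with total size 4, 3 blocks, and largest block 2, the block sizes (in nonincreasing order) are [2, 1, 1].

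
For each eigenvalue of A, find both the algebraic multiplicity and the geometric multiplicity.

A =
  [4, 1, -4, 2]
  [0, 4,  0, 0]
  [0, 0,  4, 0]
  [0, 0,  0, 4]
λ = 4: alg = 4, geom = 3

Step 1 — factor the characteristic polynomial to read off the algebraic multiplicities:
  χ_A(x) = (x - 4)^4

Step 2 — compute geometric multiplicities via the rank-nullity identity g(λ) = n − rank(A − λI):
  rank(A − (4)·I) = 1, so dim ker(A − (4)·I) = n − 1 = 3

Summary:
  λ = 4: algebraic multiplicity = 4, geometric multiplicity = 3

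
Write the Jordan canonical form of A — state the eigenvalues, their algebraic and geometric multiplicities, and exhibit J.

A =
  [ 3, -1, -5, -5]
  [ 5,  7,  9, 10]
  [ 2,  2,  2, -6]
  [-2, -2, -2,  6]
J_1(0) ⊕ J_3(6)

The characteristic polynomial is
  det(x·I − A) = x^4 - 18*x^3 + 108*x^2 - 216*x = x*(x - 6)^3

Eigenvalues and multiplicities (the geometric multiplicity of λ is n − rank(A − λI), which equals the number of Jordan blocks for λ):
  λ = 0: algebraic multiplicity = 1, geometric multiplicity = 1
  λ = 6: algebraic multiplicity = 3, geometric multiplicity = 1

Determining the block sizes for each eigenvalue:
  λ = 0: one block (gm = 1), so the single block has size am = 1 → block sizes [1]
  λ = 6: one block (gm = 1), so the single block has size am = 3 → block sizes [3]

Assembling the blocks gives a Jordan form
J =
  [0, 0, 0, 0]
  [0, 6, 1, 0]
  [0, 0, 6, 1]
  [0, 0, 0, 6]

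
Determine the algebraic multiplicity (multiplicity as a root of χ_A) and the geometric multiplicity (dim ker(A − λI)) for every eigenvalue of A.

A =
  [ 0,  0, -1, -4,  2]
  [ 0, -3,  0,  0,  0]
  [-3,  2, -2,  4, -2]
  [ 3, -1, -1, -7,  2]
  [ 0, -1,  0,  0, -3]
λ = -3: alg = 5, geom = 3

Step 1 — factor the characteristic polynomial to read off the algebraic multiplicities:
  χ_A(x) = (x + 3)^5

Step 2 — compute geometric multiplicities via the rank-nullity identity g(λ) = n − rank(A − λI):
  rank(A − (-3)·I) = 2, so dim ker(A − (-3)·I) = n − 2 = 3

Summary:
  λ = -3: algebraic multiplicity = 5, geometric multiplicity = 3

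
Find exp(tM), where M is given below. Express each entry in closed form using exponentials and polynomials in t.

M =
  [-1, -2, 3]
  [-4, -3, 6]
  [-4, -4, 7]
e^{tM} =
  [-2*t*exp(t) + exp(t), -2*t*exp(t), 3*t*exp(t)]
  [-4*t*exp(t), -4*t*exp(t) + exp(t), 6*t*exp(t)]
  [-4*t*exp(t), -4*t*exp(t), 6*t*exp(t) + exp(t)]

Strategy: write M = P · J · P⁻¹ where J is a Jordan canonical form, so e^{tM} = P · e^{tJ} · P⁻¹, and e^{tJ} can be computed block-by-block.

M has Jordan form
J =
  [1, 1, 0]
  [0, 1, 0]
  [0, 0, 1]
(up to reordering of blocks).

Per-block formulas:
  For a 2×2 Jordan block J_2(1): exp(t · J_2(1)) = e^(1t)·(I + t·N), where N is the 2×2 nilpotent shift.
  For a 1×1 block at λ = 1: exp(t · [1]) = [e^(1t)].

After assembling e^{tJ} and conjugating by P, we get:

e^{tM} =
  [-2*t*exp(t) + exp(t), -2*t*exp(t), 3*t*exp(t)]
  [-4*t*exp(t), -4*t*exp(t) + exp(t), 6*t*exp(t)]
  [-4*t*exp(t), -4*t*exp(t), 6*t*exp(t) + exp(t)]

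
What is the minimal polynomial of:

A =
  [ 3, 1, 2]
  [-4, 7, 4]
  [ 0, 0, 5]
x^2 - 10*x + 25

The characteristic polynomial is χ_A(x) = (x - 5)^3, so the eigenvalues are known. The minimal polynomial is
  m_A(x) = Π_λ (x − λ)^{k_λ}
where k_λ is the size of the *largest* Jordan block for λ (equivalently, the smallest k with (A − λI)^k v = 0 for every generalised eigenvector v of λ).

  λ = 5: largest Jordan block has size 2, contributing (x − 5)^2

So m_A(x) = (x - 5)^2 = x^2 - 10*x + 25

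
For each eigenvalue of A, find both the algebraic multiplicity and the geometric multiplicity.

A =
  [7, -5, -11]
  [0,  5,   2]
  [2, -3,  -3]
λ = 3: alg = 3, geom = 1

Step 1 — factor the characteristic polynomial to read off the algebraic multiplicities:
  χ_A(x) = (x - 3)^3

Step 2 — compute geometric multiplicities via the rank-nullity identity g(λ) = n − rank(A − λI):
  rank(A − (3)·I) = 2, so dim ker(A − (3)·I) = n − 2 = 1

Summary:
  λ = 3: algebraic multiplicity = 3, geometric multiplicity = 1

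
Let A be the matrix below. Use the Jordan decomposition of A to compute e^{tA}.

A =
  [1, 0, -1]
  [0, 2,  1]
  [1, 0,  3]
e^{tA} =
  [-t*exp(2*t) + exp(2*t), 0, -t*exp(2*t)]
  [t^2*exp(2*t)/2, exp(2*t), t^2*exp(2*t)/2 + t*exp(2*t)]
  [t*exp(2*t), 0, t*exp(2*t) + exp(2*t)]

Strategy: write A = P · J · P⁻¹ where J is a Jordan canonical form, so e^{tA} = P · e^{tJ} · P⁻¹, and e^{tJ} can be computed block-by-block.

A has Jordan form
J =
  [2, 1, 0]
  [0, 2, 1]
  [0, 0, 2]
(up to reordering of blocks).

Per-block formulas:
  For a 3×3 Jordan block J_3(2): exp(t · J_3(2)) = e^(2t)·(I + t·N + (t^2/2)·N^2), where N is the 3×3 nilpotent shift.

After assembling e^{tJ} and conjugating by P, we get:

e^{tA} =
  [-t*exp(2*t) + exp(2*t), 0, -t*exp(2*t)]
  [t^2*exp(2*t)/2, exp(2*t), t^2*exp(2*t)/2 + t*exp(2*t)]
  [t*exp(2*t), 0, t*exp(2*t) + exp(2*t)]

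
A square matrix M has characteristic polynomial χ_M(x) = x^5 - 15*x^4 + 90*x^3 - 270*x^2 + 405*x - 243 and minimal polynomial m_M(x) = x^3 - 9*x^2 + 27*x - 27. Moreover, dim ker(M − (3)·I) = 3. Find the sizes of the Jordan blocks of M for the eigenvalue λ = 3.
Block sizes for λ = 3: [3, 1, 1]

Step 1 — from the characteristic polynomial, algebraic multiplicity of λ = 3 is 5. From dim ker(M − (3)·I) = 3, there are exactly 3 Jordan blocks for λ = 3.
Step 2 — from the minimal polynomial, the factor (x − 3)^3 tells us the largest block for λ = 3 has size 3.
Step 3 — with total size 5, 3 blocks, and largest block 3, the block sizes (in nonincreasing order) are [3, 1, 1].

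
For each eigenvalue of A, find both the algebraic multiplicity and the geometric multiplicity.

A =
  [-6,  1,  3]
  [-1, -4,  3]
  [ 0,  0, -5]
λ = -5: alg = 3, geom = 2

Step 1 — factor the characteristic polynomial to read off the algebraic multiplicities:
  χ_A(x) = (x + 5)^3

Step 2 — compute geometric multiplicities via the rank-nullity identity g(λ) = n − rank(A − λI):
  rank(A − (-5)·I) = 1, so dim ker(A − (-5)·I) = n − 1 = 2

Summary:
  λ = -5: algebraic multiplicity = 3, geometric multiplicity = 2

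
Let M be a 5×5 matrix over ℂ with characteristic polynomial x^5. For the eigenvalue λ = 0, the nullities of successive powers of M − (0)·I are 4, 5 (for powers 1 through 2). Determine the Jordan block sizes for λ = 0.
Block sizes for λ = 0: [2, 1, 1, 1]

From the dimensions of kernels of powers, the number of Jordan blocks of size at least j is d_j − d_{j−1} where d_j = dim ker(N^j) (with d_0 = 0). Computing the differences gives [4, 1].
The number of blocks of size exactly k is (#blocks of size ≥ k) − (#blocks of size ≥ k + 1), so the partition is: 3 block(s) of size 1, 1 block(s) of size 2.
In nonincreasing order the block sizes are [2, 1, 1, 1].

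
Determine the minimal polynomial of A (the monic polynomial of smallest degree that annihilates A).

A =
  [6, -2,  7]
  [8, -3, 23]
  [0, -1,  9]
x^3 - 12*x^2 + 48*x - 64

The characteristic polynomial is χ_A(x) = (x - 4)^3, so the eigenvalues are known. The minimal polynomial is
  m_A(x) = Π_λ (x − λ)^{k_λ}
where k_λ is the size of the *largest* Jordan block for λ (equivalently, the smallest k with (A − λI)^k v = 0 for every generalised eigenvector v of λ).

  λ = 4: largest Jordan block has size 3, contributing (x − 4)^3

So m_A(x) = (x - 4)^3 = x^3 - 12*x^2 + 48*x - 64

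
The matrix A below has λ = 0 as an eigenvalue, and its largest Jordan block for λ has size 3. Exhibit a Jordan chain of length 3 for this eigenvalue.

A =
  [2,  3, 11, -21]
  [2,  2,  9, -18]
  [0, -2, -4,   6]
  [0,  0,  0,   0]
A Jordan chain for λ = 0 of length 3:
v_1 = (10, 8, -4, 0)ᵀ
v_2 = (2, 2, 0, 0)ᵀ
v_3 = (1, 0, 0, 0)ᵀ

Let N = A − (0)·I. We want v_3 with N^3 v_3 = 0 but N^2 v_3 ≠ 0; then v_{j-1} := N · v_j for j = 3, …, 2.

Pick v_3 = (1, 0, 0, 0)ᵀ.
Then v_2 = N · v_3 = (2, 2, 0, 0)ᵀ.
Then v_1 = N · v_2 = (10, 8, -4, 0)ᵀ.

Sanity check: (A − (0)·I) v_1 = (0, 0, 0, 0)ᵀ = 0. ✓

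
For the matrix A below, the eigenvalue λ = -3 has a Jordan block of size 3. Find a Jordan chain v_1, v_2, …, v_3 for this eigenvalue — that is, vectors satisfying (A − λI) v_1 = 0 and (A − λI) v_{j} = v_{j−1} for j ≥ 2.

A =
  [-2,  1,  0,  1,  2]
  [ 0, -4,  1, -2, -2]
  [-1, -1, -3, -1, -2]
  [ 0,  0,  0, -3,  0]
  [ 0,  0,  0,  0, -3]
A Jordan chain for λ = -3 of length 3:
v_1 = (1, -1, -1, 0, 0)ᵀ
v_2 = (1, 0, -1, 0, 0)ᵀ
v_3 = (1, 0, 0, 0, 0)ᵀ

Let N = A − (-3)·I. We want v_3 with N^3 v_3 = 0 but N^2 v_3 ≠ 0; then v_{j-1} := N · v_j for j = 3, …, 2.

Pick v_3 = (1, 0, 0, 0, 0)ᵀ.
Then v_2 = N · v_3 = (1, 0, -1, 0, 0)ᵀ.
Then v_1 = N · v_2 = (1, -1, -1, 0, 0)ᵀ.

Sanity check: (A − (-3)·I) v_1 = (0, 0, 0, 0, 0)ᵀ = 0. ✓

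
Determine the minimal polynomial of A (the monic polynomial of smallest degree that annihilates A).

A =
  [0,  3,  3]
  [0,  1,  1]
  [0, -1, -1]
x^2

The characteristic polynomial is χ_A(x) = x^3, so the eigenvalues are known. The minimal polynomial is
  m_A(x) = Π_λ (x − λ)^{k_λ}
where k_λ is the size of the *largest* Jordan block for λ (equivalently, the smallest k with (A − λI)^k v = 0 for every generalised eigenvector v of λ).

  λ = 0: largest Jordan block has size 2, contributing (x − 0)^2

So m_A(x) = x^2 = x^2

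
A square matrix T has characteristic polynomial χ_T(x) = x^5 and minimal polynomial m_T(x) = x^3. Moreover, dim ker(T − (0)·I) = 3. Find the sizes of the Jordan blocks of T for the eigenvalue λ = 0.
Block sizes for λ = 0: [3, 1, 1]

Step 1 — from the characteristic polynomial, algebraic multiplicity of λ = 0 is 5. From dim ker(T − (0)·I) = 3, there are exactly 3 Jordan blocks for λ = 0.
Step 2 — from the minimal polynomial, the factor (x − 0)^3 tells us the largest block for λ = 0 has size 3.
Step 3 — with total size 5, 3 blocks, and largest block 3, the block sizes (in nonincreasing order) are [3, 1, 1].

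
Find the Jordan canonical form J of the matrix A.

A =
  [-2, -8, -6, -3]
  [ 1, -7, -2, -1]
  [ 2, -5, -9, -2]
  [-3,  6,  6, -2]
J_3(-5) ⊕ J_1(-5)

The characteristic polynomial is
  det(x·I − A) = x^4 + 20*x^3 + 150*x^2 + 500*x + 625 = (x + 5)^4

Eigenvalues and multiplicities (the geometric multiplicity of λ is n − rank(A − λI), which equals the number of Jordan blocks for λ):
  λ = -5: algebraic multiplicity = 4, geometric multiplicity = 2

Determining the block sizes for each eigenvalue:
  λ = -5: with am = 4 and gm = 2, the partition is not yet determined (e.g. several partitions of 4 into 2 parts exist). Let N = A − (-5)·I. Computing rank(N^1) = 2, rank(N^2) = 1, rank(N^3) = 0; the number of blocks of size ≥ j is rank(N^{j−1}) − rank(N^j), giving [2, 1, 1]. So we have 1 block(s) of size 3, 1 block(s) of size 1 → block sizes [3, 1]

Assembling the blocks gives a Jordan form
J =
  [-5,  1,  0,  0]
  [ 0, -5,  1,  0]
  [ 0,  0, -5,  0]
  [ 0,  0,  0, -5]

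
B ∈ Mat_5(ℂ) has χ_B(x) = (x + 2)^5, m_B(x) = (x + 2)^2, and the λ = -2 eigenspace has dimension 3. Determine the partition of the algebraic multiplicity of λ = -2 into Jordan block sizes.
Block sizes for λ = -2: [2, 2, 1]

Step 1 — from the characteristic polynomial, algebraic multiplicity of λ = -2 is 5. From dim ker(B − (-2)·I) = 3, there are exactly 3 Jordan blocks for λ = -2.
Step 2 — from the minimal polynomial, the factor (x + 2)^2 tells us the largest block for λ = -2 has size 2.
Step 3 — with total size 5, 3 blocks, and largest block 2, the block sizes (in nonincreasing order) are [2, 2, 1].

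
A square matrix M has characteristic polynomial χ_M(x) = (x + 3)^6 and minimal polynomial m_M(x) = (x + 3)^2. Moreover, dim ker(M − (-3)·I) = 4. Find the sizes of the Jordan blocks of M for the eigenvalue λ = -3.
Block sizes for λ = -3: [2, 2, 1, 1]

Step 1 — from the characteristic polynomial, algebraic multiplicity of λ = -3 is 6. From dim ker(M − (-3)·I) = 4, there are exactly 4 Jordan blocks for λ = -3.
Step 2 — from the minimal polynomial, the factor (x + 3)^2 tells us the largest block for λ = -3 has size 2.
Step 3 — with total size 6, 4 blocks, and largest block 2, the block sizes (in nonincreasing order) are [2, 2, 1, 1].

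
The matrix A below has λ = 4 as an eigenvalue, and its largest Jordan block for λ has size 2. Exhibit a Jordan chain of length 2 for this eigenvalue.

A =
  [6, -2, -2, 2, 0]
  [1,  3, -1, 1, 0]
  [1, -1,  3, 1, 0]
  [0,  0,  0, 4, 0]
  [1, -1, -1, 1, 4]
A Jordan chain for λ = 4 of length 2:
v_1 = (2, 1, 1, 0, 1)ᵀ
v_2 = (1, 0, 0, 0, 0)ᵀ

Let N = A − (4)·I. We want v_2 with N^2 v_2 = 0 but N^1 v_2 ≠ 0; then v_{j-1} := N · v_j for j = 2, …, 2.

Pick v_2 = (1, 0, 0, 0, 0)ᵀ.
Then v_1 = N · v_2 = (2, 1, 1, 0, 1)ᵀ.

Sanity check: (A − (4)·I) v_1 = (0, 0, 0, 0, 0)ᵀ = 0. ✓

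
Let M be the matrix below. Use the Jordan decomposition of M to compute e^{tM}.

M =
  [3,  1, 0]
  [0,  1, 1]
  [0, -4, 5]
e^{tM} =
  [exp(3*t), -t^2*exp(3*t) + t*exp(3*t), t^2*exp(3*t)/2]
  [0, -2*t*exp(3*t) + exp(3*t), t*exp(3*t)]
  [0, -4*t*exp(3*t), 2*t*exp(3*t) + exp(3*t)]

Strategy: write M = P · J · P⁻¹ where J is a Jordan canonical form, so e^{tM} = P · e^{tJ} · P⁻¹, and e^{tJ} can be computed block-by-block.

M has Jordan form
J =
  [3, 1, 0]
  [0, 3, 1]
  [0, 0, 3]
(up to reordering of blocks).

Per-block formulas:
  For a 3×3 Jordan block J_3(3): exp(t · J_3(3)) = e^(3t)·(I + t·N + (t^2/2)·N^2), where N is the 3×3 nilpotent shift.

After assembling e^{tJ} and conjugating by P, we get:

e^{tM} =
  [exp(3*t), -t^2*exp(3*t) + t*exp(3*t), t^2*exp(3*t)/2]
  [0, -2*t*exp(3*t) + exp(3*t), t*exp(3*t)]
  [0, -4*t*exp(3*t), 2*t*exp(3*t) + exp(3*t)]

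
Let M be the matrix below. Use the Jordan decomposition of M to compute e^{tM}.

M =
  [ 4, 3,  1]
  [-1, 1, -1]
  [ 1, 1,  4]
e^{tM} =
  [-t^2*exp(3*t)/2 + t*exp(3*t) + exp(3*t), -t^2*exp(3*t) + 3*t*exp(3*t), -t^2*exp(3*t)/2 + t*exp(3*t)]
  [-t*exp(3*t), -2*t*exp(3*t) + exp(3*t), -t*exp(3*t)]
  [t^2*exp(3*t)/2 + t*exp(3*t), t^2*exp(3*t) + t*exp(3*t), t^2*exp(3*t)/2 + t*exp(3*t) + exp(3*t)]

Strategy: write M = P · J · P⁻¹ where J is a Jordan canonical form, so e^{tM} = P · e^{tJ} · P⁻¹, and e^{tJ} can be computed block-by-block.

M has Jordan form
J =
  [3, 1, 0]
  [0, 3, 1]
  [0, 0, 3]
(up to reordering of blocks).

Per-block formulas:
  For a 3×3 Jordan block J_3(3): exp(t · J_3(3)) = e^(3t)·(I + t·N + (t^2/2)·N^2), where N is the 3×3 nilpotent shift.

After assembling e^{tJ} and conjugating by P, we get:

e^{tM} =
  [-t^2*exp(3*t)/2 + t*exp(3*t) + exp(3*t), -t^2*exp(3*t) + 3*t*exp(3*t), -t^2*exp(3*t)/2 + t*exp(3*t)]
  [-t*exp(3*t), -2*t*exp(3*t) + exp(3*t), -t*exp(3*t)]
  [t^2*exp(3*t)/2 + t*exp(3*t), t^2*exp(3*t) + t*exp(3*t), t^2*exp(3*t)/2 + t*exp(3*t) + exp(3*t)]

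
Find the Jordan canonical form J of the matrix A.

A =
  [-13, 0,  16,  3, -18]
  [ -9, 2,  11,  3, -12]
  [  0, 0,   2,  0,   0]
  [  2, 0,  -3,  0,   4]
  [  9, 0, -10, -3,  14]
J_1(-4) ⊕ J_2(2) ⊕ J_1(2) ⊕ J_1(3)

The characteristic polynomial is
  det(x·I − A) = x^5 - 5*x^4 - 6*x^3 + 76*x^2 - 152*x + 96 = (x - 3)*(x - 2)^3*(x + 4)

Eigenvalues and multiplicities (the geometric multiplicity of λ is n − rank(A − λI), which equals the number of Jordan blocks for λ):
  λ = -4: algebraic multiplicity = 1, geometric multiplicity = 1
  λ = 2: algebraic multiplicity = 3, geometric multiplicity = 2
  λ = 3: algebraic multiplicity = 1, geometric multiplicity = 1

Determining the block sizes for each eigenvalue:
  λ = -4: one block (gm = 1), so the single block has size am = 1 → block sizes [1]
  λ = 2: 2 blocks summing to 3 forces exactly one block of size 2 and the rest size 1 → block sizes [2, 1]
  λ = 3: one block (gm = 1), so the single block has size am = 1 → block sizes [1]

Assembling the blocks gives a Jordan form
J =
  [-4, 0, 0, 0, 0]
  [ 0, 2, 1, 0, 0]
  [ 0, 0, 2, 0, 0]
  [ 0, 0, 0, 2, 0]
  [ 0, 0, 0, 0, 3]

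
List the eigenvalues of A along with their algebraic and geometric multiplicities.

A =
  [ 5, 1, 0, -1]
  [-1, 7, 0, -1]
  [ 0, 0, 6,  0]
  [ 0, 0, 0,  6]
λ = 6: alg = 4, geom = 3

Step 1 — factor the characteristic polynomial to read off the algebraic multiplicities:
  χ_A(x) = (x - 6)^4

Step 2 — compute geometric multiplicities via the rank-nullity identity g(λ) = n − rank(A − λI):
  rank(A − (6)·I) = 1, so dim ker(A − (6)·I) = n − 1 = 3

Summary:
  λ = 6: algebraic multiplicity = 4, geometric multiplicity = 3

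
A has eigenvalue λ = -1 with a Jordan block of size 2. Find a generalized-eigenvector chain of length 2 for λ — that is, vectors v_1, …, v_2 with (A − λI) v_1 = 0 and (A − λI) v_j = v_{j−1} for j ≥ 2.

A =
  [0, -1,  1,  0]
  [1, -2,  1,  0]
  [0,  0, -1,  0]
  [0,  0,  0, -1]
A Jordan chain for λ = -1 of length 2:
v_1 = (1, 1, 0, 0)ᵀ
v_2 = (1, 0, 0, 0)ᵀ

Let N = A − (-1)·I. We want v_2 with N^2 v_2 = 0 but N^1 v_2 ≠ 0; then v_{j-1} := N · v_j for j = 2, …, 2.

Pick v_2 = (1, 0, 0, 0)ᵀ.
Then v_1 = N · v_2 = (1, 1, 0, 0)ᵀ.

Sanity check: (A − (-1)·I) v_1 = (0, 0, 0, 0)ᵀ = 0. ✓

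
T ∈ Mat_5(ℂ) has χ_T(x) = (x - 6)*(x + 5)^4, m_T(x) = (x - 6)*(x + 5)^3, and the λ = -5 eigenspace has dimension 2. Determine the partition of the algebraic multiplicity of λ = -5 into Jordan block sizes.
Block sizes for λ = -5: [3, 1]

Step 1 — from the characteristic polynomial, algebraic multiplicity of λ = -5 is 4. From dim ker(T − (-5)·I) = 2, there are exactly 2 Jordan blocks for λ = -5.
Step 2 — from the minimal polynomial, the factor (x + 5)^3 tells us the largest block for λ = -5 has size 3.
Step 3 — with total size 4, 2 blocks, and largest block 3, the block sizes (in nonincreasing order) are [3, 1].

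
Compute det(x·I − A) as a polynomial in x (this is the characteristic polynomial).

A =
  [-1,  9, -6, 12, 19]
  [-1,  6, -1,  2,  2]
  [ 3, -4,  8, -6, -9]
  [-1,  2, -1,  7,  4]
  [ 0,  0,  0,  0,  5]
x^5 - 25*x^4 + 250*x^3 - 1250*x^2 + 3125*x - 3125

Expanding det(x·I − A) (e.g. by cofactor expansion or by noting that A is similar to its Jordan form J, which has the same characteristic polynomial as A) gives
  χ_A(x) = x^5 - 25*x^4 + 250*x^3 - 1250*x^2 + 3125*x - 3125
which factors as (x - 5)^5. The eigenvalues (with algebraic multiplicities) are λ = 5 with multiplicity 5.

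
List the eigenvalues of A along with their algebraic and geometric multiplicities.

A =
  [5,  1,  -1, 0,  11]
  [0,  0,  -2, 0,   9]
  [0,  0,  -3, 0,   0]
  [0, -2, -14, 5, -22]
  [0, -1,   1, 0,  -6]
λ = -3: alg = 3, geom = 1; λ = 5: alg = 2, geom = 2

Step 1 — factor the characteristic polynomial to read off the algebraic multiplicities:
  χ_A(x) = (x - 5)^2*(x + 3)^3

Step 2 — compute geometric multiplicities via the rank-nullity identity g(λ) = n − rank(A − λI):
  rank(A − (-3)·I) = 4, so dim ker(A − (-3)·I) = n − 4 = 1
  rank(A − (5)·I) = 3, so dim ker(A − (5)·I) = n − 3 = 2

Summary:
  λ = -3: algebraic multiplicity = 3, geometric multiplicity = 1
  λ = 5: algebraic multiplicity = 2, geometric multiplicity = 2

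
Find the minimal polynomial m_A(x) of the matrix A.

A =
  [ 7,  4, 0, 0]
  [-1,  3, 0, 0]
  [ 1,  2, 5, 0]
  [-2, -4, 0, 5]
x^2 - 10*x + 25

The characteristic polynomial is χ_A(x) = (x - 5)^4, so the eigenvalues are known. The minimal polynomial is
  m_A(x) = Π_λ (x − λ)^{k_λ}
where k_λ is the size of the *largest* Jordan block for λ (equivalently, the smallest k with (A − λI)^k v = 0 for every generalised eigenvector v of λ).

  λ = 5: largest Jordan block has size 2, contributing (x − 5)^2

So m_A(x) = (x - 5)^2 = x^2 - 10*x + 25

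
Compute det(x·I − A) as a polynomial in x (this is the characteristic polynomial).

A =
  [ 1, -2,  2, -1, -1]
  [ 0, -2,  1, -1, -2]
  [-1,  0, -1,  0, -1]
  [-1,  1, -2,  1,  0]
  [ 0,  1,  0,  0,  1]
x^5

Expanding det(x·I − A) (e.g. by cofactor expansion or by noting that A is similar to its Jordan form J, which has the same characteristic polynomial as A) gives
  χ_A(x) = x^5
which factors as x^5. The eigenvalues (with algebraic multiplicities) are λ = 0 with multiplicity 5.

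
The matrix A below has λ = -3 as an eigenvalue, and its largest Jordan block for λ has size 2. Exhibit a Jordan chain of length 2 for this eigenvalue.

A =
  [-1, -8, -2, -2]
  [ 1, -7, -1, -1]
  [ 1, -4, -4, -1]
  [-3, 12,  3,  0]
A Jordan chain for λ = -3 of length 2:
v_1 = (2, 1, 1, -3)ᵀ
v_2 = (1, 0, 0, 0)ᵀ

Let N = A − (-3)·I. We want v_2 with N^2 v_2 = 0 but N^1 v_2 ≠ 0; then v_{j-1} := N · v_j for j = 2, …, 2.

Pick v_2 = (1, 0, 0, 0)ᵀ.
Then v_1 = N · v_2 = (2, 1, 1, -3)ᵀ.

Sanity check: (A − (-3)·I) v_1 = (0, 0, 0, 0)ᵀ = 0. ✓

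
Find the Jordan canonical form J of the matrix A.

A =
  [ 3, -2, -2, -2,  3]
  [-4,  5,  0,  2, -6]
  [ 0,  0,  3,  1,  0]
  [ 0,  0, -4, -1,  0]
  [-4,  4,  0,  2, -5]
J_2(1) ⊕ J_2(1) ⊕ J_1(1)

The characteristic polynomial is
  det(x·I − A) = x^5 - 5*x^4 + 10*x^3 - 10*x^2 + 5*x - 1 = (x - 1)^5

Eigenvalues and multiplicities (the geometric multiplicity of λ is n − rank(A − λI), which equals the number of Jordan blocks for λ):
  λ = 1: algebraic multiplicity = 5, geometric multiplicity = 3

Determining the block sizes for each eigenvalue:
  λ = 1: with am = 5 and gm = 3, the partition is not yet determined (e.g. several partitions of 5 into 3 parts exist). Let N = A − (1)·I. Computing rank(N^1) = 2, rank(N^2) = 0; the number of blocks of size ≥ j is rank(N^{j−1}) − rank(N^j), giving [3, 2]. So we have 2 block(s) of size 2, 1 block(s) of size 1 → block sizes [2, 2, 1]

Assembling the blocks gives a Jordan form
J =
  [1, 1, 0, 0, 0]
  [0, 1, 0, 0, 0]
  [0, 0, 1, 1, 0]
  [0, 0, 0, 1, 0]
  [0, 0, 0, 0, 1]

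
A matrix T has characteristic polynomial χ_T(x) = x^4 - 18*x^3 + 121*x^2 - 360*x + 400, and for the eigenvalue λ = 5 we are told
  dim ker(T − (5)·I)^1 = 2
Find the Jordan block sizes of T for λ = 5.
Block sizes for λ = 5: [1, 1]

From the dimensions of kernels of powers, the number of Jordan blocks of size at least j is d_j − d_{j−1} where d_j = dim ker(N^j) (with d_0 = 0). Computing the differences gives [2].
The number of blocks of size exactly k is (#blocks of size ≥ k) − (#blocks of size ≥ k + 1), so the partition is: 2 block(s) of size 1.
In nonincreasing order the block sizes are [1, 1].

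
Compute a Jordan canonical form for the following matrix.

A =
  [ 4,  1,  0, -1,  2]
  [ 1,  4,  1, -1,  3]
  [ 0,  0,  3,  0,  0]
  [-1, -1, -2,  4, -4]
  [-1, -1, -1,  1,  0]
J_3(3) ⊕ J_1(3) ⊕ J_1(3)

The characteristic polynomial is
  det(x·I − A) = x^5 - 15*x^4 + 90*x^3 - 270*x^2 + 405*x - 243 = (x - 3)^5

Eigenvalues and multiplicities (the geometric multiplicity of λ is n − rank(A − λI), which equals the number of Jordan blocks for λ):
  λ = 3: algebraic multiplicity = 5, geometric multiplicity = 3

Determining the block sizes for each eigenvalue:
  λ = 3: with am = 5 and gm = 3, the partition is not yet determined (e.g. several partitions of 5 into 3 parts exist). Let N = A − (3)·I. Computing rank(N^1) = 2, rank(N^2) = 1, rank(N^3) = 0; the number of blocks of size ≥ j is rank(N^{j−1}) − rank(N^j), giving [3, 1, 1]. So we have 1 block(s) of size 3, 2 block(s) of size 1 → block sizes [3, 1, 1]

Assembling the blocks gives a Jordan form
J =
  [3, 1, 0, 0, 0]
  [0, 3, 1, 0, 0]
  [0, 0, 3, 0, 0]
  [0, 0, 0, 3, 0]
  [0, 0, 0, 0, 3]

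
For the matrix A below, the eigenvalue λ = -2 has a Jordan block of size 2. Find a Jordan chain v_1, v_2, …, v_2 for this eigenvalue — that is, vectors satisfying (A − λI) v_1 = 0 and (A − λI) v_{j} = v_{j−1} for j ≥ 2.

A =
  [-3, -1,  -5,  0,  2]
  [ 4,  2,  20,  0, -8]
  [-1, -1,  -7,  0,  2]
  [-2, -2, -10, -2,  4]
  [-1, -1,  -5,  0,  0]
A Jordan chain for λ = -2 of length 2:
v_1 = (-1, 4, -1, -2, -1)ᵀ
v_2 = (1, 0, 0, 0, 0)ᵀ

Let N = A − (-2)·I. We want v_2 with N^2 v_2 = 0 but N^1 v_2 ≠ 0; then v_{j-1} := N · v_j for j = 2, …, 2.

Pick v_2 = (1, 0, 0, 0, 0)ᵀ.
Then v_1 = N · v_2 = (-1, 4, -1, -2, -1)ᵀ.

Sanity check: (A − (-2)·I) v_1 = (0, 0, 0, 0, 0)ᵀ = 0. ✓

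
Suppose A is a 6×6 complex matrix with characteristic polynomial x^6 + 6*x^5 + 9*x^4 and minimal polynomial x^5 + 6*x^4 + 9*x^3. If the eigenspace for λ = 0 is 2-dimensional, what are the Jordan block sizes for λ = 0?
Block sizes for λ = 0: [3, 1]

Step 1 — from the characteristic polynomial, algebraic multiplicity of λ = 0 is 4. From dim ker(A − (0)·I) = 2, there are exactly 2 Jordan blocks for λ = 0.
Step 2 — from the minimal polynomial, the factor (x − 0)^3 tells us the largest block for λ = 0 has size 3.
Step 3 — with total size 4, 2 blocks, and largest block 3, the block sizes (in nonincreasing order) are [3, 1].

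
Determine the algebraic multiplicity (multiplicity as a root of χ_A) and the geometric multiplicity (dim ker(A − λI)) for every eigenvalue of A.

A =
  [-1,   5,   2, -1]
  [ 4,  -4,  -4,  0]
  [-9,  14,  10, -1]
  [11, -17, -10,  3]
λ = 2: alg = 4, geom = 2

Step 1 — factor the characteristic polynomial to read off the algebraic multiplicities:
  χ_A(x) = (x - 2)^4

Step 2 — compute geometric multiplicities via the rank-nullity identity g(λ) = n − rank(A − λI):
  rank(A − (2)·I) = 2, so dim ker(A − (2)·I) = n − 2 = 2

Summary:
  λ = 2: algebraic multiplicity = 4, geometric multiplicity = 2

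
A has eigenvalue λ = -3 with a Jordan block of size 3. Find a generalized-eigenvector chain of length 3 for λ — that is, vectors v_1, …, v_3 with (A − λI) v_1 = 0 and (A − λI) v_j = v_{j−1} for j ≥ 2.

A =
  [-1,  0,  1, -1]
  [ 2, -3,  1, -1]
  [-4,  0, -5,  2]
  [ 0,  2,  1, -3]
A Jordan chain for λ = -3 of length 3:
v_1 = (-2, -2, 4, 0)ᵀ
v_2 = (0, 0, 0, 2)ᵀ
v_3 = (0, 1, 0, 0)ᵀ

Let N = A − (-3)·I. We want v_3 with N^3 v_3 = 0 but N^2 v_3 ≠ 0; then v_{j-1} := N · v_j for j = 3, …, 2.

Pick v_3 = (0, 1, 0, 0)ᵀ.
Then v_2 = N · v_3 = (0, 0, 0, 2)ᵀ.
Then v_1 = N · v_2 = (-2, -2, 4, 0)ᵀ.

Sanity check: (A − (-3)·I) v_1 = (0, 0, 0, 0)ᵀ = 0. ✓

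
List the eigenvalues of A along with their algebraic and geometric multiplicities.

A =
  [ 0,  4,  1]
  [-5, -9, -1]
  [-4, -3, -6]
λ = -5: alg = 3, geom = 1

Step 1 — factor the characteristic polynomial to read off the algebraic multiplicities:
  χ_A(x) = (x + 5)^3

Step 2 — compute geometric multiplicities via the rank-nullity identity g(λ) = n − rank(A − λI):
  rank(A − (-5)·I) = 2, so dim ker(A − (-5)·I) = n − 2 = 1

Summary:
  λ = -5: algebraic multiplicity = 3, geometric multiplicity = 1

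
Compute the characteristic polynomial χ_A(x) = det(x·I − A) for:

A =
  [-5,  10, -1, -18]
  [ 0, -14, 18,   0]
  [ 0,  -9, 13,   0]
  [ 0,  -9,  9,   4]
x^4 + 2*x^3 - 39*x^2 - 40*x + 400

Expanding det(x·I − A) (e.g. by cofactor expansion or by noting that A is similar to its Jordan form J, which has the same characteristic polynomial as A) gives
  χ_A(x) = x^4 + 2*x^3 - 39*x^2 - 40*x + 400
which factors as (x - 4)^2*(x + 5)^2. The eigenvalues (with algebraic multiplicities) are λ = -5 with multiplicity 2, λ = 4 with multiplicity 2.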